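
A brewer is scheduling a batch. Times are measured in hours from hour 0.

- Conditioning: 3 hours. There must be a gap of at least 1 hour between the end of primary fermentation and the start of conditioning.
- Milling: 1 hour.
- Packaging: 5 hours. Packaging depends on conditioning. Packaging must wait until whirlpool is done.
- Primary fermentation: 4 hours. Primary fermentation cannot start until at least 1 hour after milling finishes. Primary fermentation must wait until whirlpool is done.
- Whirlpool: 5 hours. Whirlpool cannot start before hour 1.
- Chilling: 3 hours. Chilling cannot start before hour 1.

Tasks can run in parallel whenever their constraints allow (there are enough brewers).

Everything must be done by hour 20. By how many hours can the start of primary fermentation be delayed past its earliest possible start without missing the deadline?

Whirlpool waits on its own release at hour 1, so it starts at hour 1 and finishes at 1 + 5 = hour 6.
Nothing blocks milling, so it runs from hour 0 to hour 1.
Primary fermentation cannot start until milling (finishes hour 1, plus 1-hour gap → hour 2); whirlpool (finishes hour 6). The controlling bound is hour 6, so primary fermentation finishes at 6 + 4 = hour 10.

Working backward from the deadline:
To finish by hour 20, packaging (duration 5) must start no later than hour 15.
Conditioning has to be done before packaging (must start by hour 15). That means finishing by hour 15, i.e. starting by 15 − 3 = hour 12.
Since conditioning (must start by hour 12, minus 1-hour gap → hour 11) depends on it, primary fermentation must finish by hour 11. Backing off its 4-hour duration gives a latest start of hour 7.
So primary fermentation can start as early as hour 6 and as late as hour 7, giving 7 − 6 = 1 hour of slack.

1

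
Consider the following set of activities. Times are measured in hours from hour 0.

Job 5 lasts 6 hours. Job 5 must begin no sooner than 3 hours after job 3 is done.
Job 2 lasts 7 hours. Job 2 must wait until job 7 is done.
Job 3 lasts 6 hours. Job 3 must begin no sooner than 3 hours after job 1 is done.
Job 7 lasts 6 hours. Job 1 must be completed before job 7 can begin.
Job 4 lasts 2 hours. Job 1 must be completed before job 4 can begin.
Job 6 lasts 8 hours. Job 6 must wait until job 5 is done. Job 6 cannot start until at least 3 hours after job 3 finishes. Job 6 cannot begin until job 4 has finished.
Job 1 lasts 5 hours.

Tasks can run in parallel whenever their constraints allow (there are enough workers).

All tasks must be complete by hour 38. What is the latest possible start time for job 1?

7

Job 6 has no dependents, so it just needs to finish by hour 38. Starting by 38 − 8 = hour 30 achieves that.
Job 5 must finish before job 6 (must start by hour 30). With a 6-hour duration, job 5 must start by 30 − 6 = hour 24.
Job 3 must finish in time for job 5 (must start by hour 24, minus 3-hour gap → hour 21); job 6 (must start by hour 30, minus 3-hour gap → hour 27). The tightest is hour 21, so job 3 must start by 21 − 6 = hour 15.
Job 4 feeds into job 6 (must start by hour 30); so job 4 must finish by hour 30 and therefore start by hour 28.
Job 2 must finish by hour 38; it takes 7 hours, so it must start by 38 − 7 = hour 31.
Job 7 must finish before job 2 (must start by hour 31). With a 6-hour duration, job 7 must start by 31 − 6 = hour 25.
Job 1 has several dependents: job 3 (must start by hour 15, minus 3-hour gap → hour 12); job 4 (must start by hour 28); job 7 (must start by hour 25). The earliest of those limits is hour 12, so job 1 must start by 12 − 5 = hour 7.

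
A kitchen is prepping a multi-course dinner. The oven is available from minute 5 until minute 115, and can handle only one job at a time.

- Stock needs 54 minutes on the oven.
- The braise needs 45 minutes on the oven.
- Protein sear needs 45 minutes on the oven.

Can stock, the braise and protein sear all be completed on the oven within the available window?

No

The oven window is 115 − 5 = 110 minutes.
Running back to back, the jobs need 54 + 45 + 45 = 144 minutes on the oven.
Since 144 > 110, they cannot all fit.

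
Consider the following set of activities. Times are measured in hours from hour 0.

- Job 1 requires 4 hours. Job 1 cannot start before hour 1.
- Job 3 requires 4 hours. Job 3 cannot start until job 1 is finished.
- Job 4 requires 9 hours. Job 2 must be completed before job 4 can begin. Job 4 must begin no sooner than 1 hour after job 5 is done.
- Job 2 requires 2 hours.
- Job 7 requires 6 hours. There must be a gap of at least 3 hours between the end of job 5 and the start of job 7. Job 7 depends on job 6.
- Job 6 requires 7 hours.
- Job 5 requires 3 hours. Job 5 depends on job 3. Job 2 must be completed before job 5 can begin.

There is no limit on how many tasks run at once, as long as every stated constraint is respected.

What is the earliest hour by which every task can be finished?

22

Job 6 has no prerequisites, so it starts at hour 0 and finishes at hour 7.
Job 2 has no prerequisites, so it starts at hour 0 and finishes at hour 2.
After its own release at hour 1, job 1 can start at hour 1 and finishes at hour 5.
Job 3 waits on job 1 (finishes hour 5), so it starts at hour 5 and finishes at 5 + 4 = hour 9.
For job 5: job 3 (finishes hour 9); job 2 (finishes hour 2). Taking the maximum gives a start of hour 9, and it finishes at 9 + 3 = hour 12.
Job 7 has to wait for job 5 (finishes hour 12, plus 3-hour gap → hour 15); job 6 (finishes hour 7). The latest of these is hour 15, so job 7 runs hour 15 to 15 + 6 = hour 21.
Job 4 cannot start until job 2 (finishes hour 2); job 5 (finishes hour 12, plus 1-hour gap → hour 13). The controlling bound is hour 13, so job 4 finishes at 13 + 9 = hour 22.
All tasks are finished once the last one completes. Finish times: Job 1 at 5, Job 2 at 2, Job 3 at 9, Job 4 at 22, Job 5 at 12, Job 6 at 7, Job 7 at 21. The latest is hour 22.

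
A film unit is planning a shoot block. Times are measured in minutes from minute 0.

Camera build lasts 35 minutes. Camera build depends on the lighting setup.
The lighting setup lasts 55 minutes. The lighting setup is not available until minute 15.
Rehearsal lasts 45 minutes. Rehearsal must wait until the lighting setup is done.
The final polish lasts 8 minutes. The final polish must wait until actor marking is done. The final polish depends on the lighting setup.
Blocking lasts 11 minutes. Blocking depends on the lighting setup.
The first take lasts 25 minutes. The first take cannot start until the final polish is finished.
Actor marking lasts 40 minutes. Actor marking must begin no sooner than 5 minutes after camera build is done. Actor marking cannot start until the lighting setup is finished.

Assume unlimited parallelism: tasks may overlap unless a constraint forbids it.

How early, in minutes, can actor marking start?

110

The lighting setup waits on its own release at minute 15, so it starts at minute 15 and finishes at 15 + 55 = minute 70.
Camera build waits on the lighting setup (finishes minute 70), so it starts at minute 70 and finishes at 70 + 35 = minute 105.
Actor marking waits on camera build (finishes minute 105, plus 5-minute gap → minute 110); the lighting setup (finishes minute 70). The latest of these is minute 110, which is the earliest actor marking can start.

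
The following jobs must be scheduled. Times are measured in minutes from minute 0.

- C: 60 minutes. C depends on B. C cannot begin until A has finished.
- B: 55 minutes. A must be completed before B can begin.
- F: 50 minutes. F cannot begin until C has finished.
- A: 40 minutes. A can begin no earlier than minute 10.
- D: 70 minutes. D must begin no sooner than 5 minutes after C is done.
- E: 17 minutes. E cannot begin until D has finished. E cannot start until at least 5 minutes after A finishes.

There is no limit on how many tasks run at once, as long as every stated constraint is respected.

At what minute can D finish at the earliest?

240

After its own release at minute 10, A can start at minute 10 and finishes at minute 50.
After A (finishes minute 50), B can start at minute 50 and finishes at minute 105.
C has to wait for B (finishes minute 105); A (finishes minute 50). The latest of these is minute 105, so C runs minute 105 to 105 + 60 = minute 165.
D cannot begin until C (finishes minute 165, plus 5-minute gap → minute 170). It runs from minute 170 to 170 + 70 = minute 240.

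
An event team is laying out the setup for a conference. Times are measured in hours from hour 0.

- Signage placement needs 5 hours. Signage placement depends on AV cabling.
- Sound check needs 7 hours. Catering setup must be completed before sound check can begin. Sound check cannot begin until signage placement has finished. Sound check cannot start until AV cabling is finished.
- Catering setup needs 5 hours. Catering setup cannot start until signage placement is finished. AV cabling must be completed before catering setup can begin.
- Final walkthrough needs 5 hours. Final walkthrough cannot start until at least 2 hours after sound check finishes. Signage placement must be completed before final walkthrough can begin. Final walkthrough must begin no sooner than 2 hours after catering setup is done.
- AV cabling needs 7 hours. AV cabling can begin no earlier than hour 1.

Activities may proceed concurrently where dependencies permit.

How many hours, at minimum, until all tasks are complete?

32

After its own release at hour 1, AV cabling can start at hour 1 and finishes at hour 8.
Signage placement waits on AV cabling (finishes hour 8), so it starts at hour 8 and finishes at 8 + 5 = hour 13.
For catering setup: signage placement (finishes hour 13); AV cabling (finishes hour 8). Taking the maximum gives a start of hour 13, and it finishes at 13 + 5 = hour 18.
For sound check: catering setup (finishes hour 18); signage placement (finishes hour 13); AV cabling (finishes hour 8). Taking the maximum gives a start of hour 18, and it finishes at 18 + 7 = hour 25.
For final walkthrough: sound check (finishes hour 25, plus 2-hour gap → hour 27); signage placement (finishes hour 13); catering setup (finishes hour 18, plus 2-hour gap → hour 20). Taking the maximum gives a start of hour 27, and it finishes at 27 + 5 = hour 32.
All tasks are finished once the last one completes. Finish times: AV cabling at 8, Signage placement at 13, Catering setup at 18, Sound check at 25, Final walkthrough at 32. The latest is hour 32.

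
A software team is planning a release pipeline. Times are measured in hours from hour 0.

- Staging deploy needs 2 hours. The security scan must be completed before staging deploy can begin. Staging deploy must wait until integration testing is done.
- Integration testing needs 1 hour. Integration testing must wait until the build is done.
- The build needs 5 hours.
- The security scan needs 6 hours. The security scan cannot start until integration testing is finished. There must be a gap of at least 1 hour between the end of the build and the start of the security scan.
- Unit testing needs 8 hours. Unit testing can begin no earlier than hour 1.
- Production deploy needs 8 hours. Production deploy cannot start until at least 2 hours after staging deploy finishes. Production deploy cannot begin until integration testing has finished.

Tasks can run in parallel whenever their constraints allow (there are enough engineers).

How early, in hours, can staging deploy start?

Nothing blocks the build, so it runs from hour 0 to hour 5.
Integration testing waits on the build (finishes hour 5), so it starts at hour 5 and finishes at 5 + 1 = hour 6.
The security scan has to wait for integration testing (finishes hour 6); the build (finishes hour 5, plus 1-hour gap → hour 6). The latest of these is hour 6, so the security scan runs hour 6 to 6 + 6 = hour 12.
Staging deploy waits on the security scan (finishes hour 12); integration testing (finishes hour 6). The latest of these is hour 12, which is the earliest staging deploy can start.

12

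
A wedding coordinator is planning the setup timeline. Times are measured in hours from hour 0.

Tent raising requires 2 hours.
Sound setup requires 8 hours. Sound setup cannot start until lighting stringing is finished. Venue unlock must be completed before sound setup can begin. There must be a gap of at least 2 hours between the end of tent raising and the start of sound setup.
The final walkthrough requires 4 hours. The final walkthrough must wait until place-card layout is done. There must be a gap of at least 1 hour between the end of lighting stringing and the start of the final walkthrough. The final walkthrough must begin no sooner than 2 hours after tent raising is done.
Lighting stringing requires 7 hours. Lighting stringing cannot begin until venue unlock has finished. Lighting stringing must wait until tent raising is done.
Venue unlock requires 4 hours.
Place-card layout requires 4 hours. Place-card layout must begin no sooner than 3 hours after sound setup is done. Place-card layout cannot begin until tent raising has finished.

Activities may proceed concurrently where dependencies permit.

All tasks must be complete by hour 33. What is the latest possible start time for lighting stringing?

The final walkthrough must finish by hour 33; it takes 4 hours, so it must start by 33 − 4 = hour 29.
Since the final walkthrough (must start by hour 29) depends on it, place-card layout must finish by hour 29. Backing off its 4-hour duration gives a latest start of hour 25.
Sound setup must finish before place-card layout (must start by hour 25, minus 3-hour gap → hour 22). With an 8-hour duration, sound setup must start by 22 − 8 = hour 14.
For lighting stringing: sound setup (must start by hour 14); the final walkthrough (must start by hour 29, minus 1-hour gap → hour 28). The most restrictive is hour 14; with a 7-hour duration, lighting stringing must start by hour 7.

7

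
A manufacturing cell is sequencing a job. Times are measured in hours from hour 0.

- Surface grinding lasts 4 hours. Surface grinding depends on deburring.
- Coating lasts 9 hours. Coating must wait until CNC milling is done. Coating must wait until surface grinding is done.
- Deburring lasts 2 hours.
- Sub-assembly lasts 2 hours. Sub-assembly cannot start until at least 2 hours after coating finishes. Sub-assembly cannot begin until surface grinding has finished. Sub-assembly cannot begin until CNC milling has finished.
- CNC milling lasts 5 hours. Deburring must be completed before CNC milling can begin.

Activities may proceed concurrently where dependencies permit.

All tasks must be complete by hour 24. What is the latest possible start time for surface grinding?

7

Sub-assembly must finish by hour 24; it takes 2 hours, so it must start by 24 − 2 = hour 22.
Coating feeds into sub-assembly (must start by hour 22, minus 2-hour gap → hour 20); so coating must finish by hour 20 and therefore start by hour 11.
Surface grinding has several dependents: coating (must start by hour 11); sub-assembly (must start by hour 22). The earliest of those limits is hour 11, so surface grinding must start by 11 − 4 = hour 7.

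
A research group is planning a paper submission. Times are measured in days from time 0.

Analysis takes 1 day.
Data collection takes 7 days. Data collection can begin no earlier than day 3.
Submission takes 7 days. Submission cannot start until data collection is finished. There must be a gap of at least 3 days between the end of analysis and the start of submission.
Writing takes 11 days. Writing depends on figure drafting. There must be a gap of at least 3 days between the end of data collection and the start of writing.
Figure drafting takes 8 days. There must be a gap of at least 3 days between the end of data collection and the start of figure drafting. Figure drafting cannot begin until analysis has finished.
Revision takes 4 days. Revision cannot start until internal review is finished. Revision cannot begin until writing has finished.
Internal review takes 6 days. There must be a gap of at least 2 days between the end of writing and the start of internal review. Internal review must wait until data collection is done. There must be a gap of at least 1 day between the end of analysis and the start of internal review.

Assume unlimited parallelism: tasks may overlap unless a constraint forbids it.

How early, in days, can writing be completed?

Analysis has no prerequisites, so it starts at day 0 and finishes at day 1.
Data collection waits on its own release at day 3, so it starts at day 3 and finishes at 3 + 7 = day 10.
Figure drafting needs all of data collection (finishes day 10, plus 3-day gap → day 13); analysis (finishes day 1). That puts its earliest start at day 13; it finishes at 13 + 8 = day 21.
Writing needs all of figure drafting (finishes day 21); data collection (finishes day 10, plus 3-day gap → day 13). That puts its earliest start at day 21; it finishes at 21 + 11 = day 32.

32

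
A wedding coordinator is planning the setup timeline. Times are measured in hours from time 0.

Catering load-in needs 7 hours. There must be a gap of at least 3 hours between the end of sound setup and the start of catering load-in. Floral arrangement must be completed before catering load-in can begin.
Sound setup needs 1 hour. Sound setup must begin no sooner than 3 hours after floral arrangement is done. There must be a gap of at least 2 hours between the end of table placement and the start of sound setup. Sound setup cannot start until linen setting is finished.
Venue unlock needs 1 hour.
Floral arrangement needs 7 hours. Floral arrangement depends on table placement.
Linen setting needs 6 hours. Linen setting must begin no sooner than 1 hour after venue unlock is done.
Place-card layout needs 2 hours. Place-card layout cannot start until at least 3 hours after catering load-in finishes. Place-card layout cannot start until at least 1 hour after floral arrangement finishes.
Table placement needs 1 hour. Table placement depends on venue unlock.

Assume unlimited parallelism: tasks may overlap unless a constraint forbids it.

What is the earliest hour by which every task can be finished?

28

Nothing blocks venue unlock, so it runs from hour 0 to hour 1.
Linen setting cannot begin until venue unlock (finishes hour 1, plus 1-hour gap → hour 2). It runs from hour 2 to 2 + 6 = hour 8.
Table placement cannot begin until venue unlock (finishes hour 1). It runs from hour 1 to 1 + 1 = hour 2.
Floral arrangement waits on table placement (finishes hour 2), so it starts at hour 2 and finishes at 2 + 7 = hour 9.
For sound setup: floral arrangement (finishes hour 9, plus 3-hour gap → hour 12); table placement (finishes hour 2, plus 2-hour gap → hour 4); linen setting (finishes hour 8). Taking the maximum gives a start of hour 12, and it finishes at 12 + 1 = hour 13.
For catering load-in: sound setup (finishes hour 13, plus 3-hour gap → hour 16); floral arrangement (finishes hour 9). Taking the maximum gives a start of hour 16, and it finishes at 16 + 7 = hour 23.
For place-card layout: catering load-in (finishes hour 23, plus 3-hour gap → hour 26); floral arrangement (finishes hour 9, plus 1-hour gap → hour 10). Taking the maximum gives a start of hour 26, and it finishes at 26 + 2 = hour 28.
All tasks are finished once the last one completes. Finish times: Venue unlock at 1, Table placement at 2, Linen setting at 8, Floral arrangement at 9, Sound setup at 13, Catering load-in at 23, Place-card layout at 28. The latest is hour 28.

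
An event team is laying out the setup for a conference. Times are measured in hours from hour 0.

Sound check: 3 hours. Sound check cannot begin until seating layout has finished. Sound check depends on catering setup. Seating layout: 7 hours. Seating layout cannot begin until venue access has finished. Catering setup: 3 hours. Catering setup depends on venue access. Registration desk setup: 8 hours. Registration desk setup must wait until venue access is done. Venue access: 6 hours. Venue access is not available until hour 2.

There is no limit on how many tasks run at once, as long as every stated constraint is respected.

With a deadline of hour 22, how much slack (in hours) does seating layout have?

Venue access waits on its own release at hour 2, so it starts at hour 2 and finishes at 2 + 6 = hour 8.
Seating layout waits on venue access (finishes hour 8), so it starts at hour 8 and finishes at 8 + 7 = hour 15.

Working backward from the deadline:
To finish by hour 22, sound check (duration 3) must start no later than hour 19.
Since sound check (must start by hour 19) depends on it, seating layout must finish by hour 19. Backing off its 7-hour duration gives a latest start of hour 12.
So seating layout can start as early as hour 8 and as late as hour 12, giving 12 − 8 = 4 hours of slack.

4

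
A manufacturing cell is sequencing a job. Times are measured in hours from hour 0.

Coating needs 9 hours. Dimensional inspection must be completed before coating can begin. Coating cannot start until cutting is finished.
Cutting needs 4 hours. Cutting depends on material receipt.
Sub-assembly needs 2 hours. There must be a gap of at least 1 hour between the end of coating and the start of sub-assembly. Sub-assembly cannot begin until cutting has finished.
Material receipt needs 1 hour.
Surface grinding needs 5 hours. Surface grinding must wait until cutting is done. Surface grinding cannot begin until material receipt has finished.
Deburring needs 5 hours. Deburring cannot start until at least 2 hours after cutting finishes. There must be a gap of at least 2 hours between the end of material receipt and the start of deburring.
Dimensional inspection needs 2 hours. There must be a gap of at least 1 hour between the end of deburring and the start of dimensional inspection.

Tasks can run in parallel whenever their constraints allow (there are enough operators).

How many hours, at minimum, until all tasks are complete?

Nothing blocks material receipt, so it runs from hour 0 to hour 1.
Cutting waits on material receipt (finishes hour 1), so it starts at hour 1 and finishes at 1 + 4 = hour 5.
For surface grinding: cutting (finishes hour 5); material receipt (finishes hour 1). Taking the maximum gives a start of hour 5, and it finishes at 5 + 5 = hour 10.
For deburring: cutting (finishes hour 5, plus 2-hour gap → hour 7); material receipt (finishes hour 1, plus 2-hour gap → hour 3). Taking the maximum gives a start of hour 7, and it finishes at 7 + 5 = hour 12.
Dimensional inspection cannot begin until deburring (finishes hour 12, plus 1-hour gap → hour 13). It runs from hour 13 to 13 + 2 = hour 15.
Coating cannot start until dimensional inspection (finishes hour 15); cutting (finishes hour 5). The controlling bound is hour 15, so coating finishes at 15 + 9 = hour 24.
Sub-assembly cannot start until coating (finishes hour 24, plus 1-hour gap → hour 25); cutting (finishes hour 5). The controlling bound is hour 25, so sub-assembly finishes at 25 + 2 = hour 27.
All tasks are finished once the last one completes. Finish times: Material receipt at 1, Cutting at 5, Deburring at 12, Surface grinding at 10, Dimensional inspection at 15, Coating at 24, Sub-assembly at 27. The latest is hour 27.

27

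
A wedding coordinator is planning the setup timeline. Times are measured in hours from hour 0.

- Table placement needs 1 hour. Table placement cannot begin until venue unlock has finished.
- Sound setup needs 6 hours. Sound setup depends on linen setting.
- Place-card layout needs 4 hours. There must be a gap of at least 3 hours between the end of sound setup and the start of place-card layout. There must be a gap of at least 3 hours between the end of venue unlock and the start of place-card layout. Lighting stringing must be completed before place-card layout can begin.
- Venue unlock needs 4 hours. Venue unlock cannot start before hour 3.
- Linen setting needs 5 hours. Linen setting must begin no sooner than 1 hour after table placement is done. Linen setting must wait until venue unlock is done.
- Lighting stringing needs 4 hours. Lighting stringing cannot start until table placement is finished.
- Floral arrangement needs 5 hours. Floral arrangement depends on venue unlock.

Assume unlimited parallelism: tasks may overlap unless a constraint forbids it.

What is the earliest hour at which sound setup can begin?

14

After its own release at hour 3, venue unlock can start at hour 3 and finishes at hour 7.
Table placement cannot begin until venue unlock (finishes hour 7). It runs from hour 7 to 7 + 1 = hour 8.
For linen setting: table placement (finishes hour 8, plus 1-hour gap → hour 9); venue unlock (finishes hour 7). Taking the maximum gives a start of hour 9, and it finishes at 9 + 5 = hour 14.
Sound setup waits on linen setting (finishes hour 14), so the earliest it can start is hour 14.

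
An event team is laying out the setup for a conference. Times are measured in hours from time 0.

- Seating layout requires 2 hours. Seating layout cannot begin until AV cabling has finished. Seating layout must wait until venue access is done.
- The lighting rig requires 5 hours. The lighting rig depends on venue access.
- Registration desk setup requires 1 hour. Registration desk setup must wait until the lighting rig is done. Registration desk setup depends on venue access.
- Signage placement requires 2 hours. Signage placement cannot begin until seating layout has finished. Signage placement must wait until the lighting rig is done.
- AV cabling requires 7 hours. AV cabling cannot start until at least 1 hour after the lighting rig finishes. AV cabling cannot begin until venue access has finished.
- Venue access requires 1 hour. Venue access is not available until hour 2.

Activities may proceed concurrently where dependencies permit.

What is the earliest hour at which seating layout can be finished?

18

Venue access cannot begin until its own release at hour 2. It runs from hour 2 to 2 + 1 = hour 3.
After venue access (finishes hour 3), the lighting rig can start at hour 3 and finishes at hour 8.
For AV cabling: the lighting rig (finishes hour 8, plus 1-hour gap → hour 9); venue access (finishes hour 3). Taking the maximum gives a start of hour 9, and it finishes at 9 + 7 = hour 16.
Seating layout cannot start until AV cabling (finishes hour 16); venue access (finishes hour 3). The controlling bound is hour 16, so seating layout finishes at 16 + 2 = hour 18.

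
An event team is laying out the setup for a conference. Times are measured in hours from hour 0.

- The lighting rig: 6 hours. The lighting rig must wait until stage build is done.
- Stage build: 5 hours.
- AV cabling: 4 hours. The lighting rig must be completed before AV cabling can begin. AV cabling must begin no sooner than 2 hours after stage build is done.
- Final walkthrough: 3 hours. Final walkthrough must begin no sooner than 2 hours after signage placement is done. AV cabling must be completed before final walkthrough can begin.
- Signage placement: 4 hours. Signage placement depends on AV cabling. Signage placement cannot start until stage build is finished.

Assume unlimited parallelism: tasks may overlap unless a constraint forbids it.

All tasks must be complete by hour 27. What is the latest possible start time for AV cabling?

14

To finish by hour 27, final walkthrough (duration 3) must start no later than hour 24.
Signage placement must finish before final walkthrough (must start by hour 24, minus 2-hour gap → hour 22). With a 4-hour duration, signage placement must start by 22 − 4 = hour 18.
AV cabling has several dependents: signage placement (must start by hour 18); final walkthrough (must start by hour 24). The earliest of those limits is hour 18, so AV cabling must start by 18 − 4 = hour 14.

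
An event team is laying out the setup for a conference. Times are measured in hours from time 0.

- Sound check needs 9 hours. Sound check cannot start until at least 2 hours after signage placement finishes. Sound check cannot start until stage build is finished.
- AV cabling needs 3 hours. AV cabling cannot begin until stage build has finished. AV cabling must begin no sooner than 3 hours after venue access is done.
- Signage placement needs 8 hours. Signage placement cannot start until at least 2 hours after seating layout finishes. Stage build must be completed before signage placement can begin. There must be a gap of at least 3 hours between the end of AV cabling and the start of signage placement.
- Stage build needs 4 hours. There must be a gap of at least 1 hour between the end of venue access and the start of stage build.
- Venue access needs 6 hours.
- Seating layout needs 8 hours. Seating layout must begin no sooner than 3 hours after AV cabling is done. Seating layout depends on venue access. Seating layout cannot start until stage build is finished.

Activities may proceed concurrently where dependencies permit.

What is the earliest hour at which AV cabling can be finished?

Nothing blocks venue access, so it runs from hour 0 to hour 6.
Stage build waits on venue access (finishes hour 6, plus 1-hour gap → hour 7), so it starts at hour 7 and finishes at 7 + 4 = hour 11.
AV cabling cannot start until stage build (finishes hour 11); venue access (finishes hour 6, plus 3-hour gap → hour 9). The controlling bound is hour 11, so AV cabling finishes at 11 + 3 = hour 14.

14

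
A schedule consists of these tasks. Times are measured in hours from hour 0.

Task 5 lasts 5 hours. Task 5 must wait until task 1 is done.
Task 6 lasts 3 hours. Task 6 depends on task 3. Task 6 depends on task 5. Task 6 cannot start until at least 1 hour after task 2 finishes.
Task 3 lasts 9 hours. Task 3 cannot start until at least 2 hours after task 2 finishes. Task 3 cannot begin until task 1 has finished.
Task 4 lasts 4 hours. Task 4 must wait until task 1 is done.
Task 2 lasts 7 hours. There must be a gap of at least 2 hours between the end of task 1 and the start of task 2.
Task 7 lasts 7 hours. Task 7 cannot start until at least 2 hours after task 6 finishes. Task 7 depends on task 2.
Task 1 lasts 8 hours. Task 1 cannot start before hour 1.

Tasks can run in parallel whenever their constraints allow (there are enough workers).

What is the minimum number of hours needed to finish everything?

41

After its own release at hour 1, task 1 can start at hour 1 and finishes at hour 9.
Task 5 cannot begin until task 1 (finishes hour 9). It runs from hour 9 to 9 + 5 = hour 14.
Task 4 cannot begin until task 1 (finishes hour 9). It runs from hour 9 to 9 + 4 = hour 13.
Task 2 waits on task 1 (finishes hour 9, plus 2-hour gap → hour 11), so it starts at hour 11 and finishes at 11 + 7 = hour 18.
Task 3 has to wait for task 2 (finishes hour 18, plus 2-hour gap → hour 20); task 1 (finishes hour 9). The latest of these is hour 20, so task 3 runs hour 20 to 20 + 9 = hour 29.
Task 6 needs all of task 3 (finishes hour 29); task 5 (finishes hour 14); task 2 (finishes hour 18, plus 1-hour gap → hour 19). That puts its earliest start at hour 29; it finishes at 29 + 3 = hour 32.
Task 7 cannot start until task 6 (finishes hour 32, plus 2-hour gap → hour 34); task 2 (finishes hour 18). The controlling bound is hour 34, so task 7 finishes at 34 + 7 = hour 41.
All tasks are finished once the last one completes. Finish times: Task 1 at 9, Task 2 at 18, Task 3 at 29, Task 4 at 13, Task 5 at 14, Task 6 at 32, Task 7 at 41. The latest is hour 41.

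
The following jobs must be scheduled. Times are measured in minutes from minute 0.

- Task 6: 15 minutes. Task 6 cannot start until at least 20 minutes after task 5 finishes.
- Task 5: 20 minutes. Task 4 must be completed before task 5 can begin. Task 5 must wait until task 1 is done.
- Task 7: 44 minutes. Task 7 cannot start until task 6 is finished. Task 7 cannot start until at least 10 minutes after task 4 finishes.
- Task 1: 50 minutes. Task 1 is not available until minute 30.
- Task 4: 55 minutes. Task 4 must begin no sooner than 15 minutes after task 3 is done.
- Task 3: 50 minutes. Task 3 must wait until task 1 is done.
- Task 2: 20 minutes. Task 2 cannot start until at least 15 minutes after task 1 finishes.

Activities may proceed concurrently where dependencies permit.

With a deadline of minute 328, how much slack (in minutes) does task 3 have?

Task 1 waits on its own release at minute 30, so it starts at minute 30 and finishes at 30 + 50 = minute 80.
After task 1 (finishes minute 80), task 3 can start at minute 80 and finishes at minute 130.

Working backward from the deadline:
To finish by minute 328, task 7 (duration 44) must start no later than minute 284.
Task 6 feeds into task 7 (must start by minute 284); so task 6 must finish by minute 284 and therefore start by minute 269.
Task 5 has to be done before task 6 (must start by minute 269, minus 20-minute gap → minute 249). That means finishing by minute 249, i.e. starting by 249 − 20 = minute 229.
Task 4 feeds task 5 (must start by minute 229); task 7 (must start by minute 284, minus 10-minute gap → minute 274). Taking the minimum, task 4 must finish by minute 229 and start by 229 − 55 = minute 174.
Task 3 feeds into task 4 (must start by minute 174, minus 15-minute gap → minute 159); so task 3 must finish by minute 159 and therefore start by minute 109.
So task 3 can start as early as minute 80 and as late as minute 109, giving 109 − 80 = 29 minutes of slack.

29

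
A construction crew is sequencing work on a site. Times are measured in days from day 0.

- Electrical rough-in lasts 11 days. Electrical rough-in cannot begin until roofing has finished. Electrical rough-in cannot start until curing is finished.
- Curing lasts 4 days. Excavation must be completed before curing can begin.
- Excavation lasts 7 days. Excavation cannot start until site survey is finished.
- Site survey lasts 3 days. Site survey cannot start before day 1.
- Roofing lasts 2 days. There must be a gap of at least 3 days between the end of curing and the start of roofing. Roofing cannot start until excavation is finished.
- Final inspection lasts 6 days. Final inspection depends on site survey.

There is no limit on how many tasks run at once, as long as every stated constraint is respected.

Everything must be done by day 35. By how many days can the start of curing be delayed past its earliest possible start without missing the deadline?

4

After its own release at day 1, site survey can start at day 1 and finishes at day 4.
Excavation waits on site survey (finishes day 4), so it starts at day 4 and finishes at 4 + 7 = day 11.
Curing cannot begin until excavation (finishes day 11). It runs from day 11 to 11 + 4 = day 15.

Working backward from the deadline:
Electrical rough-in must finish by day 35; it takes 11 days, so it must start by 35 − 11 = day 24.
Roofing feeds into electrical rough-in (must start by day 24); so roofing must finish by day 24 and therefore start by day 22.
Curing feeds roofing (must start by day 22, minus 3-day gap → day 19); electrical rough-in (must start by day 24). Taking the minimum, curing must finish by day 19 and start by 19 − 4 = day 15.
So curing can start as early as day 11 and as late as day 15, giving 15 − 11 = 4 days of slack.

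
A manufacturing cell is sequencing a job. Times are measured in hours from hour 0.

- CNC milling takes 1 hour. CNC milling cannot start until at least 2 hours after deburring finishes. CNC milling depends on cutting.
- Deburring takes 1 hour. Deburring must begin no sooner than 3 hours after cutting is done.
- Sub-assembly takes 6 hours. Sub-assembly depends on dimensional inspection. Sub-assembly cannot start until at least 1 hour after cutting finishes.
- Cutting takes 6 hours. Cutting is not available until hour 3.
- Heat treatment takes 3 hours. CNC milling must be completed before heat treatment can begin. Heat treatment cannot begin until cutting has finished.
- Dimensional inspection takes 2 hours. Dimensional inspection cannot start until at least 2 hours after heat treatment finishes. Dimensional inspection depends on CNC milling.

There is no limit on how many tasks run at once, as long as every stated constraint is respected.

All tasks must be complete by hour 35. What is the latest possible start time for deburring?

Sub-assembly must finish by hour 35; it takes 6 hours, so it must start by 35 − 6 = hour 29.
Dimensional inspection feeds into sub-assembly (must start by hour 29); so dimensional inspection must finish by hour 29 and therefore start by hour 27.
Heat treatment feeds into dimensional inspection (must start by hour 27, minus 2-hour gap → hour 25); so heat treatment must finish by hour 25 and therefore start by hour 22.
CNC milling has several dependents: heat treatment (must start by hour 22); dimensional inspection (must start by hour 27). The earliest of those limits is hour 22, so CNC milling must start by 22 − 1 = hour 21.
Deburring feeds into CNC milling (must start by hour 21, minus 2-hour gap → hour 19); so deburring must finish by hour 19 and therefore start by hour 18.

18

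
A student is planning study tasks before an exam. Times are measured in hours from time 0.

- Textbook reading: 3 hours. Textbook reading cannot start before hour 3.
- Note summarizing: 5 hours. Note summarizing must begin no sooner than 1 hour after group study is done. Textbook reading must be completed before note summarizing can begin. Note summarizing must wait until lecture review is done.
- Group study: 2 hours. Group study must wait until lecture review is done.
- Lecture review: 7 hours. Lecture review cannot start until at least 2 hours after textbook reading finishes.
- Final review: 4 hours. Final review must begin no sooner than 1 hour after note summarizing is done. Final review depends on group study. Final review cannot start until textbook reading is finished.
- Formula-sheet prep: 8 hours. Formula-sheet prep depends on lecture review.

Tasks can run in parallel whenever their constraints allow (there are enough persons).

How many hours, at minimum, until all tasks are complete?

After its own release at hour 3, textbook reading can start at hour 3 and finishes at hour 6.
Lecture review waits on textbook reading (finishes hour 6, plus 2-hour gap → hour 8), so it starts at hour 8 and finishes at 8 + 7 = hour 15.
Formula-sheet prep waits on lecture review (finishes hour 15), so it starts at hour 15 and finishes at 15 + 8 = hour 23.
After lecture review (finishes hour 15), group study can start at hour 15 and finishes at hour 17.
For note summarizing: group study (finishes hour 17, plus 1-hour gap → hour 18); textbook reading (finishes hour 6); lecture review (finishes hour 15). Taking the maximum gives a start of hour 18, and it finishes at 18 + 5 = hour 23.
Final review needs all of note summarizing (finishes hour 23, plus 1-hour gap → hour 24); group study (finishes hour 17); textbook reading (finishes hour 6). That puts its earliest start at hour 24; it finishes at 24 + 4 = hour 28.
All tasks are finished once the last one completes. Finish times: Textbook reading at 6, Lecture review at 15, Group study at 17, Note summarizing at 23, Formula-sheet prep at 23, Final review at 28. The latest is hour 28.

28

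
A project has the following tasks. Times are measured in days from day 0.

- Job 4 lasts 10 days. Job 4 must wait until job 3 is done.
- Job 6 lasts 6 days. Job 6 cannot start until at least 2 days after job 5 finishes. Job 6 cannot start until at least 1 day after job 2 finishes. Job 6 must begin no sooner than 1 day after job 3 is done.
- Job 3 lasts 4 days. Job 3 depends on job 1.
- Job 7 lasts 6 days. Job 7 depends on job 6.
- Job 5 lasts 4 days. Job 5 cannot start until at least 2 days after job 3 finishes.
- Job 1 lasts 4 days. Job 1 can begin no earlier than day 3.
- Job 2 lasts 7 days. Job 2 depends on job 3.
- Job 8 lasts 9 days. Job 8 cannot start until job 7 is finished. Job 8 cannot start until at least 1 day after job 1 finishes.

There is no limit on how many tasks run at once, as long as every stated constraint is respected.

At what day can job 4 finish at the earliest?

Job 1 cannot begin until its own release at day 3. It runs from day 3 to 3 + 4 = day 7.
After job 1 (finishes day 7), job 3 can start at day 7 and finishes at day 11.
Job 4 cannot begin until job 3 (finishes day 11). It runs from day 11 to 11 + 10 = day 21.

21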